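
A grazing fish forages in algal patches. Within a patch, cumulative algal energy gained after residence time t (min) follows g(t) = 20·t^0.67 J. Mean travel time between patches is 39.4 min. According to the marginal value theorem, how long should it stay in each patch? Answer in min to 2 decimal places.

By the marginal value theorem, leave when the instantaneous gain rate g'(t) equals the habitat-wide average g(t)/(T + t).
g'(t) = 0.67·20·t^-0.33. Setting 0.67·20·t^-0.33 = 20·t^0.67/(39.4+t) gives 0.67(39.4+t) = t, so 0.33·t = 0.67×39.4.
t* = 0.67×39.4/0.33 = 79.99 min.

79.99 min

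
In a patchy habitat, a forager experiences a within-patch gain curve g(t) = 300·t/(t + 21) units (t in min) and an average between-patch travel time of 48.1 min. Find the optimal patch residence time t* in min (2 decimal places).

By the marginal value theorem, leave when the instantaneous gain rate g'(t) equals the habitat-wide average g(t)/(T + t).
g'(t) = 300·21/(t + 21)². Setting 300·21/(t+21)² = 300t/[(t+21)(48.1+t)] gives 21(48.1+t) = t(t+21), so t² = 21×48.1 = 1010.
t* = √1010 = 31.78 min.

31.78 min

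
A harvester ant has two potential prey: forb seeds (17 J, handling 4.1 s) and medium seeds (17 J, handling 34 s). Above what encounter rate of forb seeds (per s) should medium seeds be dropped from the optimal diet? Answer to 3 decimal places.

Drop medium seeds once their profitability E₂/h₂ falls below the rate achievable on forb seeds alone: E₂/h₂ = λE₁/(1 + λh₁).
Solve for λ: λE₁h₂ = E₂(1 + λh₁) → λ(E₁h₂ − E₂h₁) = E₂ → λ = E₂/(E₁h₂ − E₂h₁).
λ = 17/(17×34 − 17×4.1) = 17/508.3 = 0.03344 per s.

0.033 per s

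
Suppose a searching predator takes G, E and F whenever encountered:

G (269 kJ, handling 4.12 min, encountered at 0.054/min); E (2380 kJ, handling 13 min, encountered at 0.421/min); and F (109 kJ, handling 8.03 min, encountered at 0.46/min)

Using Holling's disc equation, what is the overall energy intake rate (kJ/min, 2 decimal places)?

102.67 kJ/min

R = (0.054×269 + 0.421×2380 + 0.46×109) / (1 + 0.054×4.12 + 0.421×13 + 0.46×8.03) = 1067/10.39 = 102.7 kJ/min.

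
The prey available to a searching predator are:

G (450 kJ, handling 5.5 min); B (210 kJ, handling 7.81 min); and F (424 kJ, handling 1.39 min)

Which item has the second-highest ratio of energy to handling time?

G

In descending order of E/h:
F: 424/1.39 = 305 kJ/min
G: 450/5.5 = 81.8 kJ/min
B: 210/7.81 = 26.9 kJ/min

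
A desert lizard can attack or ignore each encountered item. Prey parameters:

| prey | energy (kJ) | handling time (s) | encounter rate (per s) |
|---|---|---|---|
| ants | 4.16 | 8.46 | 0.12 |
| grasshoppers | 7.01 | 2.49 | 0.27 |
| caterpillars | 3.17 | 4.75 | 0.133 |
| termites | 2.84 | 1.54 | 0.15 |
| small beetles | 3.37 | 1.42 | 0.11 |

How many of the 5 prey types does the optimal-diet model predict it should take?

3

E/h in descending order: grasshoppers 2.82, small beetles 2.37, termites 1.84, caterpillars 0.667, ants 0.492 kJ/s. The optimal diet is the largest prefix of this list for which every included type satisfies E_i/h_i > R on the types above it.
Rate on top 1: 1.132. small beetles: 2.37 > 1.132 → include.
Rate on top 2: 1.238. termites: 1.84 > 1.238 → include.
Rate on top 3: 1.306. caterpillars: 0.667 < 1.306 → exclude; stop.
Optimal diet: grasshoppers, small beetles, termites — 3 of 5 types.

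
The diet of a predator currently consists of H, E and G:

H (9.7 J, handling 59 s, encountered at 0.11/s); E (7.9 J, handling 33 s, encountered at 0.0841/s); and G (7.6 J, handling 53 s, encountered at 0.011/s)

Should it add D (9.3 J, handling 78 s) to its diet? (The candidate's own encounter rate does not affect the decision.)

Current rate: (0.11×9.7 + 0.0841×7.9 + 0.011×7.6)/(1 + 0.11×59 + 0.0841×33 + 0.011×53) = 0.1673 J/s.
Profitability of D: 9.3/78 = 0.1192 J/s.
Since 0.1192 < R, time spent handling D is better spent searching.

No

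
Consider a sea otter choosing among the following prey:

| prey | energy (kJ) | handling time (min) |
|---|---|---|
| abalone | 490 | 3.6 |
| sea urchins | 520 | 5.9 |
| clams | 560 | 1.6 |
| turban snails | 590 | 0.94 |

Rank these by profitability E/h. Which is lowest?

sea urchins

In descending order of E/h:
turban snails: 590/0.94 = 628 kJ/min
clams: 560/1.6 = 350 kJ/min
abalone: 490/3.6 = 136 kJ/min
sea urchins: 520/5.9 = 88.1 kJ/min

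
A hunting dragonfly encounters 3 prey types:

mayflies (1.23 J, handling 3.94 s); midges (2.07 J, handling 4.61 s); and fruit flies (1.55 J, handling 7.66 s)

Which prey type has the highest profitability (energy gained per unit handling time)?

midges

Profitability E/h (J/s): mayflies = 1.23/3.94 = 0.312, midges = 2.07/4.61 = 0.449, fruit flies = 1.55/7.66 = 0.202.
Ranked: midges > mayflies > fruit flies.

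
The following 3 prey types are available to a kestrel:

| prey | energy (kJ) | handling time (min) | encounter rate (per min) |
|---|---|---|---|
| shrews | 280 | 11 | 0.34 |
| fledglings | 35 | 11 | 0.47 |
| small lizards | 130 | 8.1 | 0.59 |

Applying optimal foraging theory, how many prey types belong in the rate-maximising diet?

1

Rank by E/h (kJ/min): shrews 25.5, small lizards 16, fledglings 3.18. Include each in turn until the next type's E/h falls below the running intake rate.
Rate on top 1: 20.08. small lizards: 16 < 20.08 → exclude; stop.
Optimal diet: shrews — 1 of 3 types.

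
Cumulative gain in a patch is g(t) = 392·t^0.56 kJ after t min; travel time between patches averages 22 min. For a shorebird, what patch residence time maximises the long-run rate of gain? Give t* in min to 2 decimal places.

28.00 min

By the marginal value theorem, leave when the instantaneous gain rate g'(t) equals the habitat-wide average g(t)/(T + t).
g'(t) = 0.56·392·t^-0.44. Setting 0.56·392·t^-0.44 = 392·t^0.56/(22+t) gives 0.56(22+t) = t, so 0.44·t = 0.56×22.
t* = 0.56×22/0.44 = 28 min.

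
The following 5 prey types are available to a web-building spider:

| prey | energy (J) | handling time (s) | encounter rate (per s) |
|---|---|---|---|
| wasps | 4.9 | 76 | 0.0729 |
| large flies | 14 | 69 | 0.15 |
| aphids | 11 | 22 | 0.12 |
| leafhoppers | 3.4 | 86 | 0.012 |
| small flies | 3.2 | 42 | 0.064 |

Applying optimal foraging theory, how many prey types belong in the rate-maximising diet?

Profitabilities (E/h, J/s): aphids 0.5, large flies 0.203, small flies 0.0762, wasps 0.0645, leafhoppers 0.0395. Add prey in this order while the next type's profitability exceeds the intake rate on those already taken.
Rate on top 1: 0.3626. large flies: 0.203 < 0.3626 → exclude; stop.
Optimal diet: aphids — 1 of 5 types.

1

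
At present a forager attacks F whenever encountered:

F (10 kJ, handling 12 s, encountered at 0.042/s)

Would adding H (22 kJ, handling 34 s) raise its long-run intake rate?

Current rate: (0.042×10)/(1 + 0.042×12) = 0.2793 kJ/s.
Profitability of H: 22/34 = 0.6471 kJ/s.
0.6471 > 0.2793, so adding H raises the average — include it.

Yes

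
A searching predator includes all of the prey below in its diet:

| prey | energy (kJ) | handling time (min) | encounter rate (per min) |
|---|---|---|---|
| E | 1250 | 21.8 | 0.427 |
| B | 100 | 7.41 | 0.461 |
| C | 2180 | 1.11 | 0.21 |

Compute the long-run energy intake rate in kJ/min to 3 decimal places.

R = Σλ_iE_i / (1 + Σλ_ih_i)
Numerator: 0.427×1250 + 0.461×100 + 0.21×2180 = 1038
Denominator: 1 + 0.427×21.8 + 0.461×7.41 + 0.21×1.11 = 13.96
R = 1038/13.96 = 74.34 kJ/min

74.342 kJ/min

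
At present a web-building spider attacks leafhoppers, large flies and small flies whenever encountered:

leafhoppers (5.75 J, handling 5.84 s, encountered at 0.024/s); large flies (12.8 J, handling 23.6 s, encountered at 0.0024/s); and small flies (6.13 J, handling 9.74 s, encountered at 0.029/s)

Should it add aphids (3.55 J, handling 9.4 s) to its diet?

Current rate: (0.024×5.75 + 0.0024×12.8 + 0.029×6.13)/(1 + 0.024×5.84 + 0.0024×23.6 + 0.029×9.74) = 0.2342 J/s.
aphids: E/h = 3.55/9.4 = 0.3777 J/s.
0.3777 > 0.2342, so adding aphids raises the average — include it.

Yes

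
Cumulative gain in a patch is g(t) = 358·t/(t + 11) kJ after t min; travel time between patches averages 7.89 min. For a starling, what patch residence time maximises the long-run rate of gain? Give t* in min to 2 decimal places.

9.32 min

Maximise g(t)/(T+t): set derivative to zero → g'(t)(T+t) = g(t).
g'(t) = 358·11/(t + 11)². Setting 358·11/(t+11)² = 358t/[(t+11)(7.89+t)] gives 11(7.89+t) = t(t+11), so t² = 11×7.89 = 86.79.
t* = √86.79 = 9.316 min.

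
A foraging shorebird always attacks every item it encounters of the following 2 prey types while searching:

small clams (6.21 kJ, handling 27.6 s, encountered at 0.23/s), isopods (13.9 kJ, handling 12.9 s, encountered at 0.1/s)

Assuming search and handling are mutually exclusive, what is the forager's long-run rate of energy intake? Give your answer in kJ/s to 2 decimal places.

Energy encountered per unit search time: 0.23×6.21 + 0.1×13.9 = 2.818 kJ/s.
Handling time per unit search time: 0.23×27.6 + 0.1×12.9 = 7.638.
Rate = 2.818/(1 + 7.638) = 0.3263 kJ/s.

0.33 kJ/s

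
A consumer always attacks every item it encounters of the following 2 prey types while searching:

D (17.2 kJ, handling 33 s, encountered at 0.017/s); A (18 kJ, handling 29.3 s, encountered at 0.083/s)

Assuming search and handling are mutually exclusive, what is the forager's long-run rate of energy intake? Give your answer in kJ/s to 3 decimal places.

0.447 kJ/s

Energy encountered per unit search time: 0.017×17.2 + 0.083×18 = 1.786 kJ/s.
Handling time per unit search time: 0.017×33 + 0.083×29.3 = 2.993.
Rate = 1.786/(1 + 2.993) = 0.4474 kJ/s.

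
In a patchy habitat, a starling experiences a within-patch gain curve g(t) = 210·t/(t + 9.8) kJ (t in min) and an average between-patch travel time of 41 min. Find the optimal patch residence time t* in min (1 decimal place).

20.0 min

Optimal t* satisfies g'(t*) = g(t*)/(T + t*).
g'(t) = 210·9.8/(t + 9.8)². Setting 210·9.8/(t+9.8)² = 210t/[(t+9.8)(41+t)] gives 9.8(41+t) = t(t+9.8), so t² = 9.8×41 = 401.8.
t* = √401.8 = 20.04 min.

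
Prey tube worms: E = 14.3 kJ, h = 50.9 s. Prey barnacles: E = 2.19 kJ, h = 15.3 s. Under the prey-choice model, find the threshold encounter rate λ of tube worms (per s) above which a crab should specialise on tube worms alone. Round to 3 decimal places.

0.020 per s

Drop barnacles once their profitability E₂/h₂ falls below the rate achievable on tube worms alone: E₂/h₂ = λE₁/(1 + λh₁).
Solve for λ: λE₁h₂ = E₂(1 + λh₁) → λ(E₁h₂ − E₂h₁) = E₂ → λ = E₂/(E₁h₂ − E₂h₁).
λ = 2.19/(14.3×15.3 − 2.19×50.9) = 2.19/107.3 = 0.02041 per s.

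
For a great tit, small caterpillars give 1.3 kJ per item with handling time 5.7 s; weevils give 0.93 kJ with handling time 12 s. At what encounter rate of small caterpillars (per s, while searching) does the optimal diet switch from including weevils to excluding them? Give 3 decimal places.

At the threshold, the rate on small caterpillars alone equals the profitability of weevils: λ·1.3/(1 + λ·5.7) = 0.93/12 = 0.0775.
Rearranging, λ(1.3 − 0.0775×5.7) = 0.0775, so λ = 0.0775/0.8582 = 0.0903 per s.

0.090 per s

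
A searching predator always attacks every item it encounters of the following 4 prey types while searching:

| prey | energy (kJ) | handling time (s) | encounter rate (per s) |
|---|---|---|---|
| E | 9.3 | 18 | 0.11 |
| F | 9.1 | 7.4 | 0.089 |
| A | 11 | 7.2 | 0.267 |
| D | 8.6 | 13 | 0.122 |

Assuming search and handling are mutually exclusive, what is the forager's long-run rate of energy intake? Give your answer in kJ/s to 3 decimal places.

0.814 kJ/s

R = (0.11×9.3 + 0.089×9.1 + 0.267×11 + 0.122×8.6) / (1 + 0.11×18 + 0.089×7.4 + 0.267×7.2 + 0.122×13) = 5.819/7.147 = 0.8142 kJ/s.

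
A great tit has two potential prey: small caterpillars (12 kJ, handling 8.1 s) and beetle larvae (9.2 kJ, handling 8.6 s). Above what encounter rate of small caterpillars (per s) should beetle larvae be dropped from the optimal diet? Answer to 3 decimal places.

0.321 per s

The zero-one rule: include beetle larvae iff E₂/h₂ > λE₁/(1+λh₁). Equality gives the switch point.
λE₁h₂ = E₂ + λE₂h₁ ⇒ λ = E₂/(E₁h₂ − E₂h₁) = 9.2/(103.2 − 74.52) = 0.3208 per s.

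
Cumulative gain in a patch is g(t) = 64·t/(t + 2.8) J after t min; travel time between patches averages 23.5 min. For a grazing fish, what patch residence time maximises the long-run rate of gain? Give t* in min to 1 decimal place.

Optimal t* satisfies g'(t*) = g(t*)/(T + t*).
g'(t) = 64·2.8/(t + 2.8)². Setting 64·2.8/(t+2.8)² = 64t/[(t+2.8)(23.5+t)] gives 2.8(23.5+t) = t(t+2.8), so t² = 2.8×23.5 = 65.8.
t* = √65.8 = 8.112 min.

8.1 min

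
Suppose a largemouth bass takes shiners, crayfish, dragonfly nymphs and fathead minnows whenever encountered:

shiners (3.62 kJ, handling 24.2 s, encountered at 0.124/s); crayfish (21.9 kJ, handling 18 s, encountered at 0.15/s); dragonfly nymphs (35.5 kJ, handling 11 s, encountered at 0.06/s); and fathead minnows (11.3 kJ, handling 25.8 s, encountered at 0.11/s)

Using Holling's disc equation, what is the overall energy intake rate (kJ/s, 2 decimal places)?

0.70 kJ/s

R = Σλ_iE_i / (1 + Σλ_ih_i)
Numerator: 0.124×3.62 + 0.15×21.9 + 0.06×35.5 + 0.11×11.3 = 7.107
Denominator: 1 + 0.124×24.2 + 0.15×18 + 0.06×11 + 0.11×25.8 = 10.2
R = 7.107/10.2 = 0.6968 kJ/s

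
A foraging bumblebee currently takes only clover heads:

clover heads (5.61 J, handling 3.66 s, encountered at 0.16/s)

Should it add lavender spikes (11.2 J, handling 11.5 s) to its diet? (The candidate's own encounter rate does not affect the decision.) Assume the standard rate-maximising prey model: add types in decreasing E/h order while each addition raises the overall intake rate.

Intake rate on the current diet: R = (0.16×5.61) / (1 + 0.16×3.66) = 0.8976/1.586 = 0.5661 J/s.
lavender spikes: E/h = 11.2/11.5 = 0.9739 J/s.
0.9739 > 0.5661, so adding lavender spikes raises the average — include it.

Yes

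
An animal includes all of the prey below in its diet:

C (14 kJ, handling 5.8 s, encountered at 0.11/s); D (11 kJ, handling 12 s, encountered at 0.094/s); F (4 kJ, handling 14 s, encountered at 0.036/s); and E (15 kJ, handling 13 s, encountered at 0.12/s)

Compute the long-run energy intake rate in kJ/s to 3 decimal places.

0.935 kJ/s

Energy encountered per unit search time: 0.11×14 + 0.094×11 + 0.036×4 + 0.12×15 = 4.518 kJ/s.
Handling time per unit search time: 0.11×5.8 + 0.094×12 + 0.036×14 + 0.12×13 = 3.83.
Rate = 4.518/(1 + 3.83) = 0.9354 kJ/s.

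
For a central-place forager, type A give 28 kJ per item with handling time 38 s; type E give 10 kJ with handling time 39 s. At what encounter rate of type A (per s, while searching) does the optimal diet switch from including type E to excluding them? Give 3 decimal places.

At the threshold, the rate on type A alone equals the profitability of type E: λ·28/(1 + λ·38) = 10/39 = 0.2564.
Rearranging, λ(28 − 0.2564×38) = 0.2564, so λ = 0.2564/18.26 = 0.01404 per s.

0.014 per s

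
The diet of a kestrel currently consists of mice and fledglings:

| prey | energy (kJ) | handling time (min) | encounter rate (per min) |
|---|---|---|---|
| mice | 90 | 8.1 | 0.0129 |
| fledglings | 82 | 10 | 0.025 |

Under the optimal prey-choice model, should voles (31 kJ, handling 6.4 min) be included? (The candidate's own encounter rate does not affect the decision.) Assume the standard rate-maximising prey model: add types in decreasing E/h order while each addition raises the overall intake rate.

On mice and fledglings alone, R = ΣλE/(1+Σλh) = 3.211/1.354 = 2.371 kJ/min.
voles: E/h = 31/6.4 = 4.844 kJ/min.
4.844 > 2.371, so adding voles raises the average — include it.

Yes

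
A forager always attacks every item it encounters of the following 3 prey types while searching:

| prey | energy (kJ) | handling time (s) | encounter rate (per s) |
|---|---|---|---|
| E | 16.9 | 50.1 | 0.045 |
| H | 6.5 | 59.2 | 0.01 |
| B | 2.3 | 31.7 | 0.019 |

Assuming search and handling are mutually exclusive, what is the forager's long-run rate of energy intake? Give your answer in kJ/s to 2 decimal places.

R = (0.045×16.9 + 0.01×6.5 + 0.019×2.3) / (1 + 0.045×50.1 + 0.01×59.2 + 0.019×31.7) = 0.8692/4.449 = 0.1954 kJ/s.

0.20 kJ/s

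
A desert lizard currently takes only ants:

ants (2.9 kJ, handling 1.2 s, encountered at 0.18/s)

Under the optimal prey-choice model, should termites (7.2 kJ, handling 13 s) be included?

Intake rate on the current diet: R = (0.18×2.9) / (1 + 0.18×1.2) = 0.522/1.216 = 0.4293 kJ/s.
Profitability of termites: 7.2/13 = 0.5538 kJ/s.
0.5538 > 0.4293, so adding termites raises the average — include it.

Yes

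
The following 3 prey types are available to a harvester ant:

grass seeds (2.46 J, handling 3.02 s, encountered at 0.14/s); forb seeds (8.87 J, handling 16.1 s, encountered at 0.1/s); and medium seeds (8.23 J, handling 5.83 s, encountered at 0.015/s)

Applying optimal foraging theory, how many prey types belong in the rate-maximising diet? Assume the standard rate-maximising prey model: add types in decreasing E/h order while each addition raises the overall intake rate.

Rank by E/h (J/s): medium seeds 1.41, grass seeds 0.815, forb seeds 0.551. Include each in turn until the next type's E/h falls below the running intake rate.
Rate on top 1: 0.1135. grass seeds: 0.815 > 0.1135 → include.
Rate on top 2: 0.3098. forb seeds: 0.551 > 0.3098 → include.
Optimal diet: medium seeds, grass seeds, forb seeds — 3 of 3 types.

3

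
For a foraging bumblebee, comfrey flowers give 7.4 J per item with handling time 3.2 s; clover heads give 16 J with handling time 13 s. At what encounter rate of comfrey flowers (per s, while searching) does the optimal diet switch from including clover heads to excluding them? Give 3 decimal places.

At the threshold, the rate on comfrey flowers alone equals the profitability of clover heads: λ·7.4/(1 + λ·3.2) = 16/13 = 1.231.
Rearranging, λ(7.4 − 1.231×3.2) = 1.231, so λ = 1.231/3.462 = 0.3556 per s.

0.356 per s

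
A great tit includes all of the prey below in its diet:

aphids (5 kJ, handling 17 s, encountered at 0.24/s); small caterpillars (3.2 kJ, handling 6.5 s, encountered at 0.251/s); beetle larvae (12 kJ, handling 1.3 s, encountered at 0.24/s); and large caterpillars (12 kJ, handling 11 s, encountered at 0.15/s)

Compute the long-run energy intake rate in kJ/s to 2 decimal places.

0.77 kJ/s

R = Σλ_iE_i / (1 + Σλ_ih_i)
Numerator: 0.24×5 + 0.251×3.2 + 0.24×12 + 0.15×12 = 6.683
Denominator: 1 + 0.24×17 + 0.251×6.5 + 0.24×1.3 + 0.15×11 = 8.674
R = 6.683/8.674 = 0.7705 kJ/s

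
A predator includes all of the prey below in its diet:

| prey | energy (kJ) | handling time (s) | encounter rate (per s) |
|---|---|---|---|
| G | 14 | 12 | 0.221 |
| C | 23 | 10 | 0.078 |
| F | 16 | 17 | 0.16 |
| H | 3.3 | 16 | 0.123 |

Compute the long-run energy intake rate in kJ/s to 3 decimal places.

R = (0.221×14 + 0.078×23 + 0.16×16 + 0.123×3.3) / (1 + 0.221×12 + 0.078×10 + 0.16×17 + 0.123×16) = 7.854/9.12 = 0.8612 kJ/s.

0.861 kJ/s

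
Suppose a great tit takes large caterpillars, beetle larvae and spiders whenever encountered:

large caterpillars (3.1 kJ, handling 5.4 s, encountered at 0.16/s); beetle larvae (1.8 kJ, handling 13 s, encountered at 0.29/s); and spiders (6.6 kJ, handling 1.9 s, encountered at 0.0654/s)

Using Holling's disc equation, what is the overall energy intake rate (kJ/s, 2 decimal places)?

0.25 kJ/s

Energy encountered per unit search time: 0.16×3.1 + 0.29×1.8 + 0.0654×6.6 = 1.45 kJ/s.
Handling time per unit search time: 0.16×5.4 + 0.29×13 + 0.0654×1.9 = 4.758.
Rate = 1.45/(1 + 4.758) = 0.2517 kJ/s.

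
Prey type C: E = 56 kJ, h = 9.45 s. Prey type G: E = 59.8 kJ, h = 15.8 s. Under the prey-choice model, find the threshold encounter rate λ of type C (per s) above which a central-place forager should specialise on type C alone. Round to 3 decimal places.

At the threshold, the rate on type C alone equals the profitability of type G: λ·56/(1 + λ·9.45) = 59.8/15.8 = 3.785.
Rearranging, λ(56 − 3.785×9.45) = 3.785, so λ = 3.785/20.23 = 0.1871 per s.

0.187 per s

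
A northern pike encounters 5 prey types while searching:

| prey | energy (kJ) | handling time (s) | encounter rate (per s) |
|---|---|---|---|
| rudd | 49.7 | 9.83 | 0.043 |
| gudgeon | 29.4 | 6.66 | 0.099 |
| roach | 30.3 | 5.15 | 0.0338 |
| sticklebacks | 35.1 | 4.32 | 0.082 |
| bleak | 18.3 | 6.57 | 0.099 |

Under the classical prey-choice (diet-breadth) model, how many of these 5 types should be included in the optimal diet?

E/h in descending order: sticklebacks 8.12, roach 5.88, rudd 5.06, gudgeon 4.41, bleak 2.79 kJ/s. The optimal diet is the largest prefix of this list for which every included type satisfies E_i/h_i > R on the types above it.
Rate on top 1: 2.125. roach: 5.88 > 2.125 → include.
Rate on top 2: 2.553. rudd: 5.06 > 2.553 → include.
Rate on top 3: 3.096. gudgeon: 4.41 > 3.096 → include.
Rate on top 4: 3.429. bleak: 2.79 < 3.429 → exclude; stop.
Optimal diet: sticklebacks, roach, rudd, gudgeon — 4 of 5 types.

4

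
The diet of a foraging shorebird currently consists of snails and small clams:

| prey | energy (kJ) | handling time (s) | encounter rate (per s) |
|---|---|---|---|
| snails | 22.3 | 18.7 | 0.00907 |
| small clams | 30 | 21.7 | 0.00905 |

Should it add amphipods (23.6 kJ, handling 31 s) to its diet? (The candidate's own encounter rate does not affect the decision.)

Current rate: (0.00907×22.3 + 0.00905×30)/(1 + 0.00907×18.7 + 0.00905×21.7) = 0.3468 kJ/s.
Profitability of amphipods: 23.6/31 = 0.7613 kJ/s.
0.7613 > 0.3468, so adding amphipods raises the average — include it.

Yes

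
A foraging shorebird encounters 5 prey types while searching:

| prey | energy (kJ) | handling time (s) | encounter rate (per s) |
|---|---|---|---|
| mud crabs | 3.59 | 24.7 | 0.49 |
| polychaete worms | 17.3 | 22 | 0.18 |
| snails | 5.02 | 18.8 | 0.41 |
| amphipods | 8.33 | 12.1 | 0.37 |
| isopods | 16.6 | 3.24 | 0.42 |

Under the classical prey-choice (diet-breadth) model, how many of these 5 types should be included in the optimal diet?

1

E/h in descending order: isopods 5.12, polychaete worms 0.786, amphipods 0.688, snails 0.267, mud crabs 0.145 kJ/s. The optimal diet is the largest prefix of this list for which every included type satisfies E_i/h_i > R on the types above it.
Rate on top 1: 2.953. polychaete worms: 0.786 < 2.953 → exclude; stop.
Optimal diet: isopods — 1 of 5 types.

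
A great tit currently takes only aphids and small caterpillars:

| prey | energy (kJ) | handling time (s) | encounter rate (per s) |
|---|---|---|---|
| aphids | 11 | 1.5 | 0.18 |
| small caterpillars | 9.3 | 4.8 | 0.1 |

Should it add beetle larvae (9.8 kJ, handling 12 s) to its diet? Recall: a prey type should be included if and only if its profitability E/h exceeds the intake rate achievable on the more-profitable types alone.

No

Intake rate on the current diet: R = (0.18×11 + 0.1×9.3) / (1 + 0.18×1.5 + 0.1×4.8) = 2.91/1.75 = 1.663 kJ/s.
beetle larvae: E/h = 9.8/12 = 0.8167 kJ/s.
0.8167 < 1.663, so adding beetle larvae would lower the average — exclude it.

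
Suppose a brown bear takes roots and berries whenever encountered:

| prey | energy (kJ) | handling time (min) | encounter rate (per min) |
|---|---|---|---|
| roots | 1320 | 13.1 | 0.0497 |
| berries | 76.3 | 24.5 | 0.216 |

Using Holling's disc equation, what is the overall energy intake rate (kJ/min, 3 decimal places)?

11.823 kJ/min

Energy encountered per unit search time: 0.0497×1320 + 0.216×76.3 = 82.08 kJ/min.
Handling time per unit search time: 0.0497×13.1 + 0.216×24.5 = 5.943.
Rate = 82.08/(1 + 5.943) = 11.82 kJ/min.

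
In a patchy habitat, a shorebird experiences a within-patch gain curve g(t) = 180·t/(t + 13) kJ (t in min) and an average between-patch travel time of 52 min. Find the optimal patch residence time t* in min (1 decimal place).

26.0 min

Optimal t* satisfies g'(t*) = g(t*)/(T + t*).
g'(t) = 180·13/(t + 13)². Setting 180·13/(t+13)² = 180t/[(t+13)(52+t)] gives 13(52+t) = t(t+13), so t² = 13×52 = 676.
t* = √676 = 26 min.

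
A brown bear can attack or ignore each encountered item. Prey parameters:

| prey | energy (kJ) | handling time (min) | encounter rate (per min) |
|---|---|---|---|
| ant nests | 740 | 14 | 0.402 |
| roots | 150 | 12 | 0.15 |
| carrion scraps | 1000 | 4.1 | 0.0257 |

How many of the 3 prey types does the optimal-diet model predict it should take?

2

E/h in descending order: carrion scraps 244, ant nests 52.9, roots 12.5 kJ/min. The optimal diet is the largest prefix of this list for which every included type satisfies E_i/h_i > R on the types above it.
Rate on top 1: 23.25. ant nests: 52.9 > 23.25 → include.
Rate on top 2: 48. roots: 12.5 < 48 → exclude; stop.
Optimal diet: carrion scraps, ant nests — 2 of 3 types.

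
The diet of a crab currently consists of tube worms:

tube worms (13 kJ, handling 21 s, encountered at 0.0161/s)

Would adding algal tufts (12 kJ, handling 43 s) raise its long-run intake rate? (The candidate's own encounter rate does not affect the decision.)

Yes

Current rate: (0.0161×13)/(1 + 0.0161×21) = 0.1564 kJ/s.
algal tufts: E/h = 12/43 = 0.2791 kJ/s.
Since 0.2791 > R, including algal tufts increases the long-run rate.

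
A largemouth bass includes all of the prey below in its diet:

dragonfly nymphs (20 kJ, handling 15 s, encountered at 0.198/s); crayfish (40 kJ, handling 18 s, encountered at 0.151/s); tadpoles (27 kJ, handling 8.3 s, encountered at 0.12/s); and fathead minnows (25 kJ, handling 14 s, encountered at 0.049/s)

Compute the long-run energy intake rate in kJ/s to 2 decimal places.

1.73 kJ/s

R = (0.198×20 + 0.151×40 + 0.12×27 + 0.049×25) / (1 + 0.198×15 + 0.151×18 + 0.12×8.3 + 0.049×14) = 14.46/8.37 = 1.728 kJ/s.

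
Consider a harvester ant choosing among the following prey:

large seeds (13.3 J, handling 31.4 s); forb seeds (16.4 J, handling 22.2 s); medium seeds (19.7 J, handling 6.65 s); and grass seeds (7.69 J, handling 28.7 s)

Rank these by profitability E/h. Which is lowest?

Profitability E/h (J/s): large seeds = 13.3/31.4 = 0.424, forb seeds = 16.4/22.2 = 0.739, medium seeds = 19.7/6.65 = 2.96, grass seeds = 7.69/28.7 = 0.268.
Ranked: medium seeds > forb seeds > large seeds > grass seeds.

grass seeds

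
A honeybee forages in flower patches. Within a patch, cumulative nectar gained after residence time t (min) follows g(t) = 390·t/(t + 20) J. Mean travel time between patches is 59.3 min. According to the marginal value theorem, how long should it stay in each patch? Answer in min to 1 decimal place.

By the marginal value theorem, leave when the instantaneous gain rate g'(t) equals the habitat-wide average g(t)/(T + t).
g'(t) = 390·20/(t + 20)². Setting 390·20/(t+20)² = 390t/[(t+20)(59.3+t)] gives 20(59.3+t) = t(t+20), so t² = 20×59.3 = 1186.
t* = √1186 = 34.44 min.

34.4 min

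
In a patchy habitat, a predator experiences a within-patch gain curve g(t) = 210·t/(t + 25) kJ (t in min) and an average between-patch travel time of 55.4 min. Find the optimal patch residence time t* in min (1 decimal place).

By the marginal value theorem, leave when the instantaneous gain rate g'(t) equals the habitat-wide average g(t)/(T + t).
g'(t) = 210·25/(t + 25)². Setting 210·25/(t+25)² = 210t/[(t+25)(55.4+t)] gives 25(55.4+t) = t(t+25), so t² = 25×55.4 = 1385.
t* = √1385 = 37.22 min.

37.2 min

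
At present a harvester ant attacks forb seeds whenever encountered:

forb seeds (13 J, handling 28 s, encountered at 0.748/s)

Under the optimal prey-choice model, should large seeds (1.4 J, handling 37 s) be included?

Current rate: (0.748×13)/(1 + 0.748×28) = 0.4431 J/s.
Profitability of large seeds: 1.4/37 = 0.03784 J/s.
0.03784 < 0.4431, so adding large seeds would lower the average — exclude it.

No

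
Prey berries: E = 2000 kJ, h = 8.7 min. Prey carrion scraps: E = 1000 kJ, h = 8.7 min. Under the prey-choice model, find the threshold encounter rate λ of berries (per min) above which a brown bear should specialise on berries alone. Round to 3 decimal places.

0.115 per min

The zero-one rule: include carrion scraps iff E₂/h₂ > λE₁/(1+λh₁). Equality gives the switch point.
λE₁h₂ = E₂ + λE₂h₁ ⇒ λ = E₂/(E₁h₂ − E₂h₁) = 1000/(1.74e+04 − 8700) = 0.1149 per min.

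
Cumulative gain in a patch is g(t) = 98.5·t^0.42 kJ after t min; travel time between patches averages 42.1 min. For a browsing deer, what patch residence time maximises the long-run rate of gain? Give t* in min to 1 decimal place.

30.5 min

Optimal t* satisfies g'(t*) = g(t*)/(T + t*).
g'(t) = 0.42·98.5·t^-0.58. Setting 0.42·98.5·t^-0.58 = 98.5·t^0.42/(42.1+t) gives 0.42(42.1+t) = t, so 0.58·t = 0.42×42.1.
t* = 0.42×42.1/0.58 = 30.49 min.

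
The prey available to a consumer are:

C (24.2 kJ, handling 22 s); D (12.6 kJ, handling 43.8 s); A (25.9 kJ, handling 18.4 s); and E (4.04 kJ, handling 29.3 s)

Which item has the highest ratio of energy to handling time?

In descending order of E/h:
A: 25.9/18.4 = 1.41 kJ/s
C: 24.2/22 = 1.1 kJ/s
D: 12.6/43.8 = 0.288 kJ/s
E: 4.04/29.3 = 0.138 kJ/s

A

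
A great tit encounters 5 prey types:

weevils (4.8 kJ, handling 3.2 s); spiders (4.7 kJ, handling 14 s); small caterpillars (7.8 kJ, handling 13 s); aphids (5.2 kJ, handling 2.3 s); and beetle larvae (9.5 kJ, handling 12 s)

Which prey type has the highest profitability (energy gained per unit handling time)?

Profitability E/h (kJ/s): weevils = 4.8/3.2 = 1.5, spiders = 4.7/14 = 0.336, small caterpillars = 7.8/13 = 0.6, aphids = 5.2/2.3 = 2.26, beetle larvae = 9.5/12 = 0.792.
Ranked: aphids > weevils > beetle larvae > small caterpillars > spiders.

aphids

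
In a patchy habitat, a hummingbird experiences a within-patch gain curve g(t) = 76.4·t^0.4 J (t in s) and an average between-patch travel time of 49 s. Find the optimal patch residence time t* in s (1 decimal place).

32.7 s

Optimal t* satisfies g'(t*) = g(t*)/(T + t*).
g'(t) = 0.4·76.4·t^-0.6. Setting 0.4·76.4·t^-0.6 = 76.4·t^0.4/(49+t) gives 0.4(49+t) = t, so 0.60·t = 0.4×49.
t* = 0.4×49/0.60 = 32.67 s.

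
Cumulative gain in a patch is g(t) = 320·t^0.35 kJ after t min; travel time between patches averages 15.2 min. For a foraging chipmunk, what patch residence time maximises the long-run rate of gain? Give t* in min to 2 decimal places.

Maximise g(t)/(T+t): set derivative to zero → g'(t)(T+t) = g(t).
g'(t) = 0.35·320·t^-0.65. Setting 0.35·320·t^-0.65 = 320·t^0.35/(15.2+t) gives 0.35(15.2+t) = t, so 0.65·t = 0.35×15.2.
t* = 0.35×15.2/0.65 = 8.185 min.

8.18 min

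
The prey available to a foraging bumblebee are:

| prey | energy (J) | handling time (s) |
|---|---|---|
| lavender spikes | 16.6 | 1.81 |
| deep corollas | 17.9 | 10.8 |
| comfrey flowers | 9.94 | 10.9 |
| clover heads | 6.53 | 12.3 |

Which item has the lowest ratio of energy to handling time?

clover heads

Profitability E/h (J/s): lavender spikes = 16.6/1.81 = 9.17, deep corollas = 17.9/10.8 = 1.66, comfrey flowers = 9.94/10.9 = 0.912, clover heads = 6.53/12.3 = 0.531.
Ranked: lavender spikes > deep corollas > comfrey flowers > clover heads.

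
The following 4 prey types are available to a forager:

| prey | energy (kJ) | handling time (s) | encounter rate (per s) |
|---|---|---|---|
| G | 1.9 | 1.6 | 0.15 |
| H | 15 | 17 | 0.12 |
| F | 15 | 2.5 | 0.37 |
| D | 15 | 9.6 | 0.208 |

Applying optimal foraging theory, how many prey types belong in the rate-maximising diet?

1

Profitabilities (E/h, kJ/s): F 6, D 1.56, G 1.19, H 0.882. Add prey in this order while the next type's profitability exceeds the intake rate on those already taken.
Rate on top 1: 2.883. D: 1.56 < 2.883 → exclude; stop.
Optimal diet: F — 1 of 4 types.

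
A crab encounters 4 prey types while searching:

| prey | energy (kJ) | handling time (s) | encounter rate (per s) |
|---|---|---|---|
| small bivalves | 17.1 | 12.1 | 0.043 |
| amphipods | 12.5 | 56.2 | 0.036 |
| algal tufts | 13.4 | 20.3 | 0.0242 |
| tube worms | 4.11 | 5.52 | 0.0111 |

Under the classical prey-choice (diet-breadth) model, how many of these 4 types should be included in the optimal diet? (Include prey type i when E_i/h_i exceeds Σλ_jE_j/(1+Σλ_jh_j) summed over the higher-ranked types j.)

3

E/h in descending order: small bivalves 1.41, tube worms 0.745, algal tufts 0.66, amphipods 0.222 kJ/s. The optimal diet is the largest prefix of this list for which every included type satisfies E_i/h_i > R on the types above it.
Rate on top 1: 0.4837. tube worms: 0.745 > 0.4837 → include.
Rate on top 2: 0.4938. algal tufts: 0.66 > 0.4938 → include.
Rate on top 3: 0.5332. amphipods: 0.222 < 0.5332 → exclude; stop.
Optimal diet: small bivalves, tube worms, algal tufts — 3 of 4 types.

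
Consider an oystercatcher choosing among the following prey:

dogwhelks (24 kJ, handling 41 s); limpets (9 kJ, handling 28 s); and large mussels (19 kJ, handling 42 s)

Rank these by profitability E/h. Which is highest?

dogwhelks

In descending order of E/h:
dogwhelks: 24/41 = 0.585 kJ/s
large mussels: 19/42 = 0.452 kJ/s
limpets: 9/28 = 0.321 kJ/s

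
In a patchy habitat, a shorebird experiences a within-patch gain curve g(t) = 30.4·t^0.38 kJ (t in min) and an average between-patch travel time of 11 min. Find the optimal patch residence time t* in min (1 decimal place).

Optimal t* satisfies g'(t*) = g(t*)/(T + t*).
g'(t) = 0.38·30.4·t^-0.62. Setting 0.38·30.4·t^-0.62 = 30.4·t^0.38/(11+t) gives 0.38(11+t) = t, so 0.62·t = 0.38×11.
t* = 0.38×11/0.62 = 6.742 min.

6.7 min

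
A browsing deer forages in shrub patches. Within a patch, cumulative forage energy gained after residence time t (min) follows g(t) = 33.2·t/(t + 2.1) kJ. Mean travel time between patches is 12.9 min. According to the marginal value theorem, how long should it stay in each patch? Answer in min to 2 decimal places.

5.20 min

Maximise g(t)/(T+t): set derivative to zero → g'(t)(T+t) = g(t).
g'(t) = 33.2·2.1/(t + 2.1)². Setting 33.2·2.1/(t+2.1)² = 33.2t/[(t+2.1)(12.9+t)] gives 2.1(12.9+t) = t(t+2.1), so t² = 2.1×12.9 = 27.09.
t* = √27.09 = 5.205 min.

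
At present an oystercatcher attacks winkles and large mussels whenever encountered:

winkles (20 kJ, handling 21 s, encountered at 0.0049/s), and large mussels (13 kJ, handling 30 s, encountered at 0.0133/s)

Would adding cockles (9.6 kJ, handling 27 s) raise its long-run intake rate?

Current rate: (0.0049×20 + 0.0133×13)/(1 + 0.0049×21 + 0.0133×30) = 0.1804 kJ/s.
cockles: E/h = 9.6/27 = 0.3556 kJ/s.
Since 0.3556 > R, including cockles increases the long-run rate.

Yes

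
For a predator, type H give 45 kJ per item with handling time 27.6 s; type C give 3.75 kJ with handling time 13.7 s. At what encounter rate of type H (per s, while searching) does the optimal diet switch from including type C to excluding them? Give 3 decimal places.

Drop type C once their profitability E₂/h₂ falls below the rate achievable on type H alone: E₂/h₂ = λE₁/(1 + λh₁).
Solve for λ: λE₁h₂ = E₂(1 + λh₁) → λ(E₁h₂ − E₂h₁) = E₂ → λ = E₂/(E₁h₂ − E₂h₁).
λ = 3.75/(45×13.7 − 3.75×27.6) = 3.75/513 = 0.00731 per s.

0.007 per s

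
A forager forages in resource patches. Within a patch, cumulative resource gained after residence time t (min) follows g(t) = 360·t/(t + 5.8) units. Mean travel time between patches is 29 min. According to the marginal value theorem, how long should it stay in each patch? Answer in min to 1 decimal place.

By the marginal value theorem, leave when the instantaneous gain rate g'(t) equals the habitat-wide average g(t)/(T + t).
g'(t) = 360·5.8/(t + 5.8)². Setting 360·5.8/(t+5.8)² = 360t/[(t+5.8)(29+t)] gives 5.8(29+t) = t(t+5.8), so t² = 5.8×29 = 168.2.
t* = √168.2 = 12.97 min.

13.0 min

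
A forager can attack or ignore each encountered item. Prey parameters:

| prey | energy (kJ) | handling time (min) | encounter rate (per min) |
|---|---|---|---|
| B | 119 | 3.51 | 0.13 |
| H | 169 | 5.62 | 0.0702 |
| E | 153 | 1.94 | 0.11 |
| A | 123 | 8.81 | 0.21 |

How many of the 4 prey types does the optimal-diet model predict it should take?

E/h in descending order: E 78.9, B 33.9, H 30.1, A 14 kJ/min. The optimal diet is the largest prefix of this list for which every included type satisfies E_i/h_i > R on the types above it.
Rate on top 1: 13.87. B: 33.9 > 13.87 → include.
Rate on top 2: 19.34. H: 30.1 > 19.34 → include.
Rate on top 3: 21.39. A: 14 < 21.39 → exclude; stop.
Optimal diet: E, B, H — 3 of 4 types.

3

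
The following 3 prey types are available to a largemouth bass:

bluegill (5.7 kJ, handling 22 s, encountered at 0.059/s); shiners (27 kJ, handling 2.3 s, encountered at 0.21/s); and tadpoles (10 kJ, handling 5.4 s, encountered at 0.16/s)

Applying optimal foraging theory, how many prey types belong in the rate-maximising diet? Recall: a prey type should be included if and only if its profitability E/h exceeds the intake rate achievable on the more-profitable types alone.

Rank by E/h (kJ/s): shiners 11.7, tadpoles 1.85, bluegill 0.259. Include each in turn until the next type's E/h falls below the running intake rate.
Rate on top 1: 3.823. tadpoles: 1.85 < 3.823 → exclude; stop.
Optimal diet: shiners — 1 of 3 types.

1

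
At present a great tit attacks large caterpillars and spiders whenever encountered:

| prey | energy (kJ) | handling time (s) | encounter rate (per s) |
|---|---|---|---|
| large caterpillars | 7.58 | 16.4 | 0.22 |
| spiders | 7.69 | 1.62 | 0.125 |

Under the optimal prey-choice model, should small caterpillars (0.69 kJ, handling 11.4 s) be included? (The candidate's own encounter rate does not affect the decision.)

Current rate: (0.22×7.58 + 0.125×7.69)/(1 + 0.22×16.4 + 0.125×1.62) = 0.5465 kJ/s.
small caterpillars: E/h = 0.69/11.4 = 0.06053 kJ/s.
0.06053 < 0.5465, so adding small caterpillars would lower the average — exclude it.

No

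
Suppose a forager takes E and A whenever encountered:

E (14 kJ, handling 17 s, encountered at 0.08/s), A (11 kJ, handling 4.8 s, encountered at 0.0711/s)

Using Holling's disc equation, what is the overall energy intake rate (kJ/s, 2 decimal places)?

0.70 kJ/s

R = Σλ_iE_i / (1 + Σλ_ih_i)
Numerator: 0.08×14 + 0.0711×11 = 1.902
Denominator: 1 + 0.08×17 + 0.0711×4.8 = 2.701
R = 1.902/2.701 = 0.7041 kJ/s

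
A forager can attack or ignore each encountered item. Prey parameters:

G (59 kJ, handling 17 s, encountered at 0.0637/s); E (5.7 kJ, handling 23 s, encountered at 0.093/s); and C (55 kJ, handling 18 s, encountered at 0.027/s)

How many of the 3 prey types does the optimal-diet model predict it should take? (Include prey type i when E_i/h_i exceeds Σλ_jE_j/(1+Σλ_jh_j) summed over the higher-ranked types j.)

2

Profitabilities (E/h, kJ/s): G 3.47, C 3.06, E 0.248. Add prey in this order while the next type's profitability exceeds the intake rate on those already taken.
Rate on top 1: 1.804. C: 3.06 > 1.804 → include.
Rate on top 2: 2.041. E: 0.248 < 2.041 → exclude; stop.
Optimal diet: G, C — 2 of 3 types.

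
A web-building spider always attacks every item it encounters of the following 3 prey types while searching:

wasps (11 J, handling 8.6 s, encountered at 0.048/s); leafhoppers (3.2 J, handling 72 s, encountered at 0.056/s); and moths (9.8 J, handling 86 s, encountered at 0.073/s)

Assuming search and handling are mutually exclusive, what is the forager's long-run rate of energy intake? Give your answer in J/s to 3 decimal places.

R = (0.048×11 + 0.056×3.2 + 0.073×9.8) / (1 + 0.048×8.6 + 0.056×72 + 0.073×86) = 1.423/11.72 = 0.1214 J/s.

0.121 J/s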